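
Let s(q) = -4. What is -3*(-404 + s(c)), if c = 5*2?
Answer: 1224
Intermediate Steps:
c = 10
-3*(-404 + s(c)) = -3*(-404 - 4) = -3*(-408) = 1224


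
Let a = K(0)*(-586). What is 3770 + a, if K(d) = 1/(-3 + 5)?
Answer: 3477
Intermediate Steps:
K(d) = 1/2
a = -293 (a = (1/2)*(-586) = -293)
3770 + a = 3770 - 293 = 3477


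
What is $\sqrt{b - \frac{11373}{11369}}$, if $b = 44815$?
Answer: $\frac{\sqrt{5792395925578}}{11369} \approx 211.69$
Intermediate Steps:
$\sqrt{b - \frac{11373}{11369}} = \sqrt{44815 - \frac{11373}{11369}} = \sqrt{\frac{509490362}{11369}} = \frac{\sqrt{5792395925578}}{11369}$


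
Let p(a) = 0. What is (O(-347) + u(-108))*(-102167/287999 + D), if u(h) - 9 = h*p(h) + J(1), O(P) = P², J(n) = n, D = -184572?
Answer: -220726588595045/9931 ≈ -2.2226e+10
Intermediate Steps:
u(h) = 10 (u(h) = 9 + (h*0 + 1) = 9 + (0 + 1) = 9 + 1 = 10)
(O(-347) + u(-108))*(-102167/287999 + D) = ((-347)² + 10)*(-102167/287999 - 184572) = (120409 + 10)*(-102167*1/287999 - 184572) = 120419*(-3523/9931 - 184572) = 120419*(-1832988055/9931) = -220726588595045/9931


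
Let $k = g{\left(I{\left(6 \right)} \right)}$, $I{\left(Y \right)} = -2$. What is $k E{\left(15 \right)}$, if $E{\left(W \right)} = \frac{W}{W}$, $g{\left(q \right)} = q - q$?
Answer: $0$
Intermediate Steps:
$g{\left(q \right)} = 0$
$E{\left(W \right)} = 1$
$k = 0$
$k E{\left(15 \right)} = 0 \cdot 1 = 0$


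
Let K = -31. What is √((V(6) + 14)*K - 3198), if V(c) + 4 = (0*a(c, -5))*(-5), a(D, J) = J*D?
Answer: 2*I*√877 ≈ 59.228*I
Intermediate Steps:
a(D, J) = D*J
V(c) = -4 (V(c) = -4 + (0*(c*(-5)))*(-5) = -4 + (0*(-5*c))*(-5) = -4 + 0*(-5) = -4 + 0 = -4)
√((V(6) + 14)*K - 3198) = √((-4 + 14)*(-31) - 3198) = √(10*(-31) - 3198) = √(-310 - 3198) = √(-3508) = 2*I*√877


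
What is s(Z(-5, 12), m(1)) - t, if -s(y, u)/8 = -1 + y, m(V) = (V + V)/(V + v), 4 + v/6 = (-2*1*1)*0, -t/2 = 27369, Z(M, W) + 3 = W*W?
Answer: 53618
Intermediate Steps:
Z(M, W) = -3 + W**2 (Z(M, W) = -3 + W*W = -3 + W**2)
t = -54738 (t = -2*27369 = -54738)
v = -24 (v = -24 + 6*((-2*1*1)*0) = -24 + 6*(-2*1*0) = -24 + 6*(-2*0) = -24 + 6*0 = -24 + 0 = -24)
m(V) = 2*V/(-24 + V) (m(V) = (V + V)/(V - 24) = (2*V)/(-24 + V) = 2*V/(-24 + V))
s(y, u) = 8 - 8*y (s(y, u) = -8*(-1 + y) = 8 - 8*y)
s(Z(-5, 12), m(1)) - t = (8 - 8*(-3 + 12**2)) - 1*(-54738) = (8 - 8*(-3 + 144)) + 54738 = (8 - 8*141) + 54738 = (8 - 1128) + 54738 = -1120 + 54738 = 53618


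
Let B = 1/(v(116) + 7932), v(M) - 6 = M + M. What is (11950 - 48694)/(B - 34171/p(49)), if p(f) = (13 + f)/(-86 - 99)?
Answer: -4653076440/12911939503 ≈ -0.36037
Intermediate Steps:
p(f) = -13/185 - f/185 (p(f) = (13 + f)/(-185) = (13 + f)*(-1/185) = -13/185 - f/185)
v(M) = 6 + 2*M (v(M) = 6 + (M + M) = 6 + 2*M)
B = 1/8170 (B = 1/((6 + 2*116) + 7932) = 1/((6 + 232) + 7932) = 1/(238 + 7932) = 1/8170 ≈ 0.00012240)
(11950 - 48694)/(B - 34171/p(49)) = (11950 - 48694)/(1/8170 - 34171/(-13/185 - 1/185*49)) = -36744/(1/8170 - 34171/(-13/185 - 49/185)) = -36744/(1/8170 - 34171/(-62/185)) = -36744/(1/8170 - 34171*(-185/62)) = -36744/(1/8170 + 6321635/62) = -36744/12911939503/126635 = -36744*126635/12911939503 = -4653076440/12911939503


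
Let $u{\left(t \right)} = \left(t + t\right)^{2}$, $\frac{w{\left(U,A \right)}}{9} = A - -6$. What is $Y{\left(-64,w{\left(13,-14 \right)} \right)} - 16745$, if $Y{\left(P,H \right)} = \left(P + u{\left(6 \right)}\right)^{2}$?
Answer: $-10345$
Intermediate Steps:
$w{\left(U,A \right)} = 54 + 9 A$ ($w{\left(U,A \right)} = 9 \left(A - -6\right) = 9 \left(A + 6\right) = 9 \left(6 + A\right) = 54 + 9 A$)
$u{\left(t \right)} = 4 t^{2}$ ($u{\left(t \right)} = \left(2 t\right)^{2} = 4 t^{2}$)
$Y{\left(P,H \right)} = \left(144 + P\right)^{2}$ ($Y{\left(P,H \right)} = \left(P + 4 \cdot 6^{2}\right)^{2} = \left(P + 4 \cdot 36\right)^{2} = \left(P + 144\right)^{2} = \left(144 + P\right)^{2}$)
$Y{\left(-64,w{\left(13,-14 \right)} \right)} - 16745 = \left(144 - 64\right)^{2} - 16745 = 80^{2} - 16745 = 6400 - 16745 = -10345$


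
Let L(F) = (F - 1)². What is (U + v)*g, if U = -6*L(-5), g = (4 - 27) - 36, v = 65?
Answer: 8909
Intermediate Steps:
L(F) = (-1 + F)²
g = -59 (g = -23 - 36 = -59)
U = -216 (U = -6*(-1 - 5)² = -6*(-6)² = -6*36 = -216)
(U + v)*g = (-216 + 65)*(-59) = -151*(-59) = 8909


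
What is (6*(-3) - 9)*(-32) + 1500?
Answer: 2364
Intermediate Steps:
(6*(-3) - 9)*(-32) + 1500 = (-18 - 9)*(-32) + 1500 = -27*(-32) + 1500 = 864 + 1500 = 2364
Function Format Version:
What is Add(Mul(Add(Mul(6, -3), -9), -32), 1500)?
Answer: 2364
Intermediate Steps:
Add(Mul(Add(Mul(6, -3), -9), -32), 1500) = Add(Mul(Add(-18, -9), -32), 1500) = Add(Mul(-27, -32), 1500) = Add(864, 1500) = 2364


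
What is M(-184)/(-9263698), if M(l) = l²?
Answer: -16928/4631849 ≈ -0.0036547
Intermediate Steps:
M(-184)/(-9263698) = (-184)²/(-9263698) = 33856*(-1/9263698) = -16928/4631849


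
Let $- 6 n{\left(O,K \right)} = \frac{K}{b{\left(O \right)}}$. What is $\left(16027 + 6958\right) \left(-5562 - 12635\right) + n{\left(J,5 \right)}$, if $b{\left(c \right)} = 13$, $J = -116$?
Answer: $- \frac{32624127515}{78} \approx -4.1826 \cdot 10^{8}$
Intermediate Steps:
$n{\left(O,K \right)} = - \frac{K}{78}$ ($n{\left(O,K \right)} = - \frac{K \frac{1}{13}}{6} = - \frac{\frac{1}{13} K}{6} = - \frac{K}{78}$)
$\left(16027 + 6958\right) \left(-5562 - 12635\right) + n{\left(J,5 \right)} = \left(16027 + 6958\right) \left(-5562 - 12635\right) - \frac{5}{78} = 22985 \left(-18197\right) - \frac{5}{78} = -418258045 - \frac{5}{78} = - \frac{32624127515}{78}$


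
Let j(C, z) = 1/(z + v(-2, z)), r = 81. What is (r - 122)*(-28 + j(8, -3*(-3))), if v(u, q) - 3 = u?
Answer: 11439/10 ≈ 1143.9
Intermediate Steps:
v(u, q) = 3 + u
j(C, z) = 1/(1 + z) (j(C, z) = 1/(z + (3 - 2)) = 1/(z + 1) = 1/(1 + z))
(r - 122)*(-28 + j(8, -3*(-3))) = (81 - 122)*(-28 + 1/(1 - 3*(-3))) = -41*(-28 + 1/(1 + 9)) = -41*(-28 + 1/10) = -41*(-28 + ⅒) = -41*(-279/10) = 11439/10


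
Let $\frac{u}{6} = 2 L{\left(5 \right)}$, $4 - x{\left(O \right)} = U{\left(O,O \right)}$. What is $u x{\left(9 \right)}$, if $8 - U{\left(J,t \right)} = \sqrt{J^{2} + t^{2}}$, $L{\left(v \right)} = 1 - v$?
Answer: $192 - 432 \sqrt{2} \approx -418.94$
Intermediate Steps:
$U{\left(J,t \right)} = 8 - \sqrt{J^{2} + t^{2}}$
$x{\left(O \right)} = -4 + \sqrt{2} \sqrt{O^{2}}$ ($x{\left(O \right)} = 4 - \left(8 - \sqrt{O^{2} + O^{2}}\right) = 4 - \left(8 - \sqrt{2 O^{2}}\right) = 4 - \left(8 - \sqrt{2} \sqrt{O^{2}}\right) = 4 + \left(-8 + \sqrt{2} \sqrt{O^{2}}\right) = -4 + \sqrt{2} \sqrt{O^{2}}$)
$u = -48$ ($u = 6 \cdot 2 \left(1 - 5\right) = 6 \cdot 2 \left(-4\right) = 6 \left(-8\right) = -48$)
$u x{\left(9 \right)} = - 48 \left(-4 + \sqrt{2} \sqrt{9^{2}}\right) = - 48 \left(-4 + \sqrt{2} \sqrt{81}\right) = - 48 \left(-4 + \sqrt{2} \cdot 9\right) = - 48 \left(-4 + 9 \sqrt{2}\right) = 192 - 432 \sqrt{2}$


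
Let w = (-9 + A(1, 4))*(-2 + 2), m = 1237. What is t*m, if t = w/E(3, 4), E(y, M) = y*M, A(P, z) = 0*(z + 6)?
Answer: 0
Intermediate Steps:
A(P, z) = 0 (A(P, z) = 0*(6 + z) = 0)
w = 0 (w = (-9 + 0)*(-2 + 2) = -9*0 = 0)
E(y, M) = M*y
t = 0 (t = 0/((4*3)) = 0/12 = 0*(1/12) = 0)
t*m = 0*1237 = 0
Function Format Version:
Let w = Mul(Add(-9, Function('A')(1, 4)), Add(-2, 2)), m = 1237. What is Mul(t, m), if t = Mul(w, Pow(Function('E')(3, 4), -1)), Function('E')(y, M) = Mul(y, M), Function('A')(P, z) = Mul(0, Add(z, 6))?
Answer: 0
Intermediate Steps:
Function('A')(P, z) = 0 (Function('A')(P, z) = Mul(0, Add(6, z)) = 0)
w = 0 (w = Mul(Add(-9, 0), Add(-2, 2)) = Mul(-9, 0) = 0)
Function('E')(y, M) = Mul(M, y)
t = 0 (t = Mul(0, Pow(Mul(4, 3), -1)) = Mul(0, Pow(12, -1)) = Mul(0, Rational(1, 12)) = 0)
Mul(t, m) = Mul(0, 1237) = 0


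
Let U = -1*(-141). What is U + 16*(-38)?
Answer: -467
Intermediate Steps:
U = 141
U + 16*(-38) = 141 + 16*(-38) = 141 - 608 = -467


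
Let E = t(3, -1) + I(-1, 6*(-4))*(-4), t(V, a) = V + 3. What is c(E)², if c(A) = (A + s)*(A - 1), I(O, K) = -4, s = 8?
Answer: 396900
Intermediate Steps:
t(V, a) = 3 + V
E = 22 (E = (3 + 3) - 4*(-4) = 6 + 16 = 22)
c(A) = (-1 + A)*(8 + A) (c(A) = (A + 8)*(A - 1) = (8 + A)*(-1 + A) = (-1 + A)*(8 + A))
c(E)² = (-8 + 22² + 7*22)² = (-8 + 484 + 154)² = 630² = 396900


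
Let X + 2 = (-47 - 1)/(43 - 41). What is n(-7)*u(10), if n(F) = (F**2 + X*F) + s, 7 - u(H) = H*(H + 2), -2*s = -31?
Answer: -55709/2 ≈ -27855.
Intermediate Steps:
X = -26 (X = -2 + (-47 - 1)/(43 - 41) = -2 - 48/2 = -2 - 48*1/2 = -2 - 24 = -26)
s = 31/2 (s = -1/2*(-31) = 31/2 ≈ 15.500)
u(H) = 7 - H*(2 + H) (u(H) = 7 - H*(H + 2) = 7 - H*(2 + H))
n(F) = 31/2 + F**2 - 26*F (n(F) = (F**2 - 26*F) + 31/2 = 31/2 + F**2 - 26*F)
n(-7)*u(10) = (31/2 + (-7)**2 - 26*(-7))*(7 - 1*10**2 - 2*10) = (31/2 + 49 + 182)*(7 - 1*100 - 20) = 493*(7 - 100 - 20)/2 = (493/2)*(-113) = -55709/2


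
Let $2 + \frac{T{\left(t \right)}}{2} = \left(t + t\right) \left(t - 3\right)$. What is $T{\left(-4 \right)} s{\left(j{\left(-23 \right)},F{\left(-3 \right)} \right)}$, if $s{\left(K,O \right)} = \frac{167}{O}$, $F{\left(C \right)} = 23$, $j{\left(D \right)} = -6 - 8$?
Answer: $\frac{18036}{23} \approx 784.17$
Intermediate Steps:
$j{\left(D \right)} = -14$ ($j{\left(D \right)} = -6 - 8 = -14$)
$T{\left(t \right)} = -4 + 4 t \left(-3 + t\right)$ ($T{\left(t \right)} = -4 + 2 \left(t + t\right) \left(t - 3\right) = -4 + 2 \cdot 2 t \left(-3 + t\right) = -4 + 4 t \left(-3 + t\right)$)
$T{\left(-4 \right)} s{\left(j{\left(-23 \right)},F{\left(-3 \right)} \right)} = \left(-4 - -48 + 4 \left(-4\right)^{2}\right) \frac{167}{23} = \left(-4 + 48 + 4 \cdot 16\right) 167 \cdot \frac{1}{23} = \left(-4 + 48 + 64\right) \frac{167}{23} = 108 \cdot \frac{167}{23} = \frac{18036}{23}$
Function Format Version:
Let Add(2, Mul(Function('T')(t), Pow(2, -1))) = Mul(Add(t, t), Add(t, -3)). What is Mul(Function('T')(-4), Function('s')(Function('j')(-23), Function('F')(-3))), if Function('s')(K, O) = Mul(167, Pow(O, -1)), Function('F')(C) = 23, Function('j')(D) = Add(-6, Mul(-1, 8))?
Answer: Rational(18036, 23) ≈ 784.17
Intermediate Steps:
Function('j')(D) = -14 (Function('j')(D) = Add(-6, -8) = -14)
Function('T')(t) = Add(-4, Mul(4, t, Add(-3, t))) (Function('T')(t) = Add(-4, Mul(2, Mul(Add(t, t), Add(t, -3)))) = Add(-4, Mul(2, Mul(Mul(2, t), Add(-3, t)))) = Add(-4, Mul(2, Mul(2, t, Add(-3, t)))) = Add(-4, Mul(4, t, Add(-3, t))))
Mul(Function('T')(-4), Function('s')(Function('j')(-23), Function('F')(-3))) = Mul(Add(-4, Mul(-12, -4), Mul(4, Pow(-4, 2))), Mul(167, Pow(23, -1))) = Mul(Add(-4, 48, Mul(4, 16)), Mul(167, Rational(1, 23))) = Mul(Add(-4, 48, 64), Rational(167, 23)) = Mul(108, Rational(167, 23)) = Rational(18036, 23)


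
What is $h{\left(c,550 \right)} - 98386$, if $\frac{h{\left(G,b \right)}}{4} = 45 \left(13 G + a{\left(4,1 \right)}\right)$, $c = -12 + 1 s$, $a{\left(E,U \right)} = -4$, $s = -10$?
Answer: $-150586$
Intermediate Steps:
$c = -22$ ($c = -12 + 1 \left(-10\right) = -12 - 10 = -22$)
$h{\left(G,b \right)} = -720 + 2340 G$ ($h{\left(G,b \right)} = 4 \cdot 45 \left(13 G - 4\right) = 4 \cdot 45 \left(-4 + 13 G\right) = 4 \left(-180 + 585 G\right) = -720 + 2340 G$)
$h{\left(c,550 \right)} - 98386 = \left(-720 + 2340 \left(-22\right)\right) - 98386 = \left(-720 - 51480\right) - 98386 = -52200 - 98386 = -150586$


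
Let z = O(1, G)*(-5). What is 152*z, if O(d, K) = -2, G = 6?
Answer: 1520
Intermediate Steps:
z = 10 (z = -2*(-5) = 10)
152*z = 152*10 = 1520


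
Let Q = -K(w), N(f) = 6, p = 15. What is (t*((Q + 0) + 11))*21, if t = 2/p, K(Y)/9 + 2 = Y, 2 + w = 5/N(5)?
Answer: 553/5 ≈ 110.60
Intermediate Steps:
w = -7/6 (w = -2 + 5/6 = -7/6 ≈ -1.1667)
K(Y) = -18 + 9*Y
Q = 57/2 (Q = -(-18 + 9*(-7/6)) = -(-18 - 21/2) = -1*(-57/2) = 57/2 ≈ 28.500)
t = 2/15 ≈ 0.13333
(t*((Q + 0) + 11))*21 = (2*((57/2 + 0) + 11)/15)*21 = (2*(57/2 + 11)/15)*21 = ((2/15)*(79/2))*21 = (79/15)*21 = 553/5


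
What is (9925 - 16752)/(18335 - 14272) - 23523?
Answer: -95580776/4063 ≈ -23525.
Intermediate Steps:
(9925 - 16752)/(18335 - 14272) - 23523 = -6827/4063 - 23523 = -95580776/4063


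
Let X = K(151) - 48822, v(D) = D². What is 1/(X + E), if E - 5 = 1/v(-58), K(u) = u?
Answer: -3364/163712423 ≈ -2.0548e-5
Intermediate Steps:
X = -48671 (X = 151 - 48822 = -48671)
E = 16821/3364 (E = 5 + 1/((-58)²) = 5 + 1/3364 = 16821/3364 ≈ 5.0003)
1/(X + E) = 1/(-48671 + 16821/3364) = 1/(-163712423/3364) = -3364/163712423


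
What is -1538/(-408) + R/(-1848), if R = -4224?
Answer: 8647/1428 ≈ 6.0553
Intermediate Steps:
-1538/(-408) + R/(-1848) = -1538/(-408) - 4224/(-1848) = -1538*(-1/408) - 4224*(-1/1848) = 769/204 + 16/7 = 8647/1428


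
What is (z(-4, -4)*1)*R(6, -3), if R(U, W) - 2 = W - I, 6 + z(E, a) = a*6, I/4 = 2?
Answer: 270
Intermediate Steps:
I = 8 (I = 4*2 = 8)
z(E, a) = -6 + 6*a (z(E, a) = -6 + a*6 = -6 + 6*a)
R(U, W) = -6 + W (R(U, W) = 2 + (W - 1*8) = 2 + (W - 8) = 2 + (-8 + W) = -6 + W)
(z(-4, -4)*1)*R(6, -3) = ((-6 + 6*(-4))*1)*(-6 - 3) = ((-6 - 24)*1)*(-9) = -30*1*(-9) = -30*(-9) = 270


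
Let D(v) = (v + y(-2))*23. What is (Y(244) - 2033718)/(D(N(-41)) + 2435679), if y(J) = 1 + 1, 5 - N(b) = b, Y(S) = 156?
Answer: -677854/812261 ≈ -0.83453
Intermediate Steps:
N(b) = 5 - b
y(J) = 2
D(v) = 46 + 23*v (D(v) = (v + 2)*23 = (2 + v)*23 = 46 + 23*v)
(Y(244) - 2033718)/(D(N(-41)) + 2435679) = (156 - 2033718)/((46 + 23*(5 - 1*(-41))) + 2435679) = -2033562/((46 + 23*(5 + 41)) + 2435679) = -2033562/((46 + 23*46) + 2435679) = -2033562/((46 + 1058) + 2435679) = -2033562/(1104 + 2435679) = -2033562/2436783 = -2033562*1/2436783 = -677854/812261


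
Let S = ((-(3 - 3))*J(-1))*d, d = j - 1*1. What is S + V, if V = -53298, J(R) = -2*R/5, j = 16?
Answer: -53298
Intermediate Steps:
d = 15 (d = 16 - 1*1 = 16 - 1 = 15)
J(R) = -2*R/5
S = 0 (S = ((-(3 - 3))*(-⅖*(-1)))*15 = (-1*0*(⅖))*15 = (0*(⅖))*15 = 0*15 = 0)
S + V = 0 - 53298 = -53298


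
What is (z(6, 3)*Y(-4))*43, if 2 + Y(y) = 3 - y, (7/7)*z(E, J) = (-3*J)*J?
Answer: -5805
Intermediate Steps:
z(E, J) = -3*J² (z(E, J) = (-3*J)*J = -3*J²)
Y(y) = 1 - y (Y(y) = -2 + (3 - y) = 1 - y)
(z(6, 3)*Y(-4))*43 = ((-3*3²)*(1 - 1*(-4)))*43 = ((-3*9)*(1 + 4))*43 = -27*5*43 = -135*43 = -5805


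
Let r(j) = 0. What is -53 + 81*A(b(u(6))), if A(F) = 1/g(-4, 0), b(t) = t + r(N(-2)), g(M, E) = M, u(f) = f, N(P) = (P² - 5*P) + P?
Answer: -293/4 ≈ -73.250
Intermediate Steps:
N(P) = P² - 4*P
b(t) = t (b(t) = t + 0 = t)
A(F) = -¼ (A(F) = 1/(-4) = -¼)
-53 + 81*A(b(u(6))) = -53 + 81*(-¼) = -53 - 81/4 = -293/4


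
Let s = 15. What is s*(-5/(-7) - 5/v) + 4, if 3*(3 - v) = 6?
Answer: -422/7 ≈ -60.286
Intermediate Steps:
v = 1 (v = 3 - ⅓*6 = 3 - 2 = 1)
s*(-5/(-7) - 5/v) + 4 = 15*(-5/(-7) - 5/1) + 4 = 15*(-5*(-⅐) - 5*1) + 4 = 15*(5/7 - 5) + 4 = 15*(-30/7) + 4 = -450/7 + 4 = -422/7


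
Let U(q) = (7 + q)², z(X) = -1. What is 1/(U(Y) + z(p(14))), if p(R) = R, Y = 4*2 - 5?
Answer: 1/99 ≈ 0.010101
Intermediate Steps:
Y = 3 (Y = 8 - 5 = 3)
1/(U(Y) + z(p(14))) = 1/((7 + 3)² - 1) = 1/(10² - 1) = 1/(100 - 1) = 1/99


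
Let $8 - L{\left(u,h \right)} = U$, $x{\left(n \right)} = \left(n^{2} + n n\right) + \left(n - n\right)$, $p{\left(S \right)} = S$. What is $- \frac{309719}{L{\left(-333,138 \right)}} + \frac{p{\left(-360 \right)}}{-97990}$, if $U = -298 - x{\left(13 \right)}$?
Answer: $- \frac{3034913297}{6310556} \approx -480.93$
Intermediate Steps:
$x{\left(n \right)} = 2 n^{2}$ ($x{\left(n \right)} = \left(n^{2} + n^{2}\right) + 0 = 2 n^{2} + 0 = 2 n^{2}$)
$U = -636$ ($U = -298 - 2 \cdot 13^{2} = -298 - 2 \cdot 169 = -298 - 338 = -636$)
$L{\left(u,h \right)} = 644$ ($L{\left(u,h \right)} = 8 - -636 = 8 + 636 = 644$)
$- \frac{309719}{L{\left(-333,138 \right)}} + \frac{p{\left(-360 \right)}}{-97990} = - \frac{309719}{644} - \frac{360}{-97990} = \left(-309719\right) \frac{1}{644} - - \frac{36}{9799} = - \frac{309719}{644} + \frac{36}{9799} = - \frac{3034913297}{6310556}$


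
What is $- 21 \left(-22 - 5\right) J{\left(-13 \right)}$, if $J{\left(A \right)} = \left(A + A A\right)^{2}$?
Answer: $13798512$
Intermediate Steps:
$J{\left(A \right)} = \left(A + A^{2}\right)^{2}$
$- 21 \left(-22 - 5\right) J{\left(-13 \right)} = - 21 \left(-22 - 5\right) \left(-13\right)^{2} \left(1 - 13\right)^{2} = \left(-21\right) \left(-27\right) 169 \left(-12\right)^{2} = 567 \cdot 169 \cdot 144 = 567 \cdot 24336 = 13798512$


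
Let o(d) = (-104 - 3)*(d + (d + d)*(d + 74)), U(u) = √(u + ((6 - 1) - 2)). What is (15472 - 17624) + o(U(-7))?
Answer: -1296 - 31886*I ≈ -1296.0 - 31886.0*I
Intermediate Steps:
U(u) = √(3 + u) (U(u) = √(u + (5 - 2)) = √(u + 3) = √(3 + u))
o(d) = -107*d - 214*d*(74 + d) (o(d) = -107*(d + (2*d)*(74 + d)) = -107*(d + 2*d*(74 + d)) = -107*d - 214*d*(74 + d))
(15472 - 17624) + o(U(-7)) = (15472 - 17624) - 107*√(3 - 7)*(149 + 2*√(3 - 7)) = -2152 - 107*√(-4)*(149 + 2*√(-4)) = -2152 - 107*2*I*(149 + 2*(2*I)) = -2152 - 107*2*I*(149 + 4*I) = -2152 - 214*I*(149 + 4*I)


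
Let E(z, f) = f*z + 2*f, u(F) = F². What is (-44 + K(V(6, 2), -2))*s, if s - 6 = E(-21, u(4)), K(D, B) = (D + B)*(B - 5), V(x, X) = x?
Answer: 21456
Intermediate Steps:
K(D, B) = (-5 + B)*(B + D) (K(D, B) = (B + D)*(-5 + B) = (-5 + B)*(B + D))
E(z, f) = 2*f + f*z
s = -298 (s = 6 + 4²*(2 - 21) = 6 + 16*(-19) = 6 - 304 = -298)
(-44 + K(V(6, 2), -2))*s = (-44 + ((-2)² - 5*(-2) - 5*6 - 2*6))*(-298) = (-44 + (4 + 10 - 30 - 12))*(-298) = (-44 - 28)*(-298) = -72*(-298) = 21456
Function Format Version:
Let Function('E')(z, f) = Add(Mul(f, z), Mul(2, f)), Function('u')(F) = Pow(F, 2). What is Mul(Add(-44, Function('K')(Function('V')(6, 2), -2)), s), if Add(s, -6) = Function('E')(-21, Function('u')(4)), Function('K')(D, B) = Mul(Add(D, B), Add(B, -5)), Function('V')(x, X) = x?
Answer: 21456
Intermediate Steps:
Function('K')(D, B) = Mul(Add(-5, B), Add(B, D)) (Function('K')(D, B) = Mul(Add(B, D), Add(-5, B)) = Mul(Add(-5, B), Add(B, D)))
Function('E')(z, f) = Add(Mul(2, f), Mul(f, z))
s = -298 (s = Add(6, Mul(Pow(4, 2), Add(2, -21))) = Add(6, Mul(16, -19)) = Add(6, -304) = -298)
Mul(Add(-44, Function('K')(Function('V')(6, 2), -2)), s) = Mul(Add(-44, Add(Pow(-2, 2), Mul(-5, -2), Mul(-5, 6), Mul(-2, 6))), -298) = Mul(Add(-44, Add(4, 10, -30, -12)), -298) = Mul(Add(-44, -28), -298) = Mul(-72, -298) = 21456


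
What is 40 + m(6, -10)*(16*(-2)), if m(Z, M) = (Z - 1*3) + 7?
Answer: -280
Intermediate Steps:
m(Z, M) = 4 + Z (m(Z, M) = (Z - 3) + 7 = (-3 + Z) + 7 = 4 + Z)
40 + m(6, -10)*(16*(-2)) = 40 + (4 + 6)*(16*(-2)) = 40 + 10*(-32) = 40 - 320 = -280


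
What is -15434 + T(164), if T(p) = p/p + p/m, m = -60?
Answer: -231536/15 ≈ -15436.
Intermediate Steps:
T(p) = 1 - p/60 (T(p) = p/p + p/(-60) = 1 + p*(-1/60) = 1 - p/60)
-15434 + T(164) = -15434 + (1 - 1/60*164) = -15434 + (1 - 41/15) = -15434 - 26/15 = -231536/15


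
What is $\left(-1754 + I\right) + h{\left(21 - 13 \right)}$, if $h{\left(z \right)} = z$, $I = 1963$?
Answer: $217$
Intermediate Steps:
$\left(-1754 + I\right) + h{\left(21 - 13 \right)} = \left(-1754 + 1963\right) + \left(21 - 13\right) = 209 + \left(21 - 13\right) = 209 + 8 = 217$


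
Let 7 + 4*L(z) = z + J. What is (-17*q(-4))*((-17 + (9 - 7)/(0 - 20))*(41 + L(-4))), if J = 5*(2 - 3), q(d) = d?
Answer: -215118/5 ≈ -43024.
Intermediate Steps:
J = -5 (J = 5*(-1) = -5)
L(z) = -3 + z/4 (L(z) = -7/4 + (z - 5)/4 = -7/4 + (-5 + z)/4 = -7/4 + (-5/4 + z/4) = -3 + z/4)
(-17*q(-4))*((-17 + (9 - 7)/(0 - 20))*(41 + L(-4))) = (-17*(-4))*((-17 + (9 - 7)/(0 - 20))*(41 + (-3 + (¼)*(-4)))) = 68*((-17 + 2/(-20))*(41 + (-3 - 1))) = 68*((-17 + 2*(-1/20))*(41 - 4)) = 68*((-17 - ⅒)*37) = 68*(-171/10*37) = 68*(-6327/10) = -215118/5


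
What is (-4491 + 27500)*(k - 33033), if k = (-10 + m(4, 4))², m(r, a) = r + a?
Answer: -759964261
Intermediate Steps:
m(r, a) = a + r
k = 4 (k = (-10 + (4 + 4))² = (-10 + 8)² = (-2)² = 4)
(-4491 + 27500)*(k - 33033) = (-4491 + 27500)*(4 - 33033) = 23009*(-33029) = -759964261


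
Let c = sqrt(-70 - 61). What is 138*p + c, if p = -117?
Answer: -16146 + I*sqrt(131) ≈ -16146.0 + 11.446*I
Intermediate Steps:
c = I*sqrt(131) (c = sqrt(-131) = I*sqrt(131) ≈ 11.446*I)
138*p + c = 138*(-117) + I*sqrt(131) = -16146 + I*sqrt(131)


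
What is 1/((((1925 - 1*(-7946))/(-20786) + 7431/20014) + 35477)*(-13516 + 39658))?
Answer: 104002751/96456002059467540 ≈ 1.0782e-9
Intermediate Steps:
1/((((1925 - 1*(-7946))/(-20786) + 7431/20014) + 35477)*(-13516 + 39658)) = 1/((((1925 + 7946)*(-1/20786) + 7431*(1/20014)) + 35477)*26142) = 1/(((9871*(-1/20786) + 7431/20014) + 35477)*26142) = 1/(((-9871/20786 + 7431/20014) + 35477)*26142) = 1/((-10774357/104002751 + 35477)*26142) = 1/((3689694822870/104002751)*26142) = 1/(96456002059467540/104002751) = 104002751/96456002059467540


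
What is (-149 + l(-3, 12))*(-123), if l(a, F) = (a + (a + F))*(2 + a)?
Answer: 19065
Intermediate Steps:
l(a, F) = (2 + a)*(F + 2*a) (l(a, F) = (a + (F + a))*(2 + a) = (F + 2*a)*(2 + a) = (2 + a)*(F + 2*a))
(-149 + l(-3, 12))*(-123) = (-149 + (2*12 + 2*(-3)² + 4*(-3) + 12*(-3)))*(-123) = (-149 + (24 + 2*9 - 12 - 36))*(-123) = (-149 + (24 + 18 - 12 - 36))*(-123) = (-149 - 6)*(-123) = -155*(-123) = 19065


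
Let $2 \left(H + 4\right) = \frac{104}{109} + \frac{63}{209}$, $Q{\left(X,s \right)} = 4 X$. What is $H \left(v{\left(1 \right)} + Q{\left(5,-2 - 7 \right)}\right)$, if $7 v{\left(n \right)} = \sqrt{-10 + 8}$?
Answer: $- \frac{1536450}{22781} - \frac{153645 i \sqrt{2}}{318934} \approx -67.444 - 0.68129 i$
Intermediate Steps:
$H = - \frac{153645}{45562}$ ($H = -4 + \frac{\frac{104}{109} + \frac{63}{209}}{2} = -4 + \frac{1}{2} \cdot \frac{28603}{22781} = -4 + \frac{28603}{45562} = - \frac{153645}{45562} \approx -3.3722$)
$v{\left(n \right)} = \frac{i \sqrt{2}}{7}$ ($v{\left(n \right)} = \frac{\sqrt{-10 + 8}}{7} = \frac{\sqrt{-2}}{7} = \frac{i \sqrt{2}}{7}$)
$H \left(v{\left(1 \right)} + Q{\left(5,-2 - 7 \right)}\right) = - \frac{153645 \left(\frac{i \sqrt{2}}{7} + 4 \cdot 5\right)}{45562} = - \frac{153645 \left(\frac{i \sqrt{2}}{7} + 20\right)}{45562} = - \frac{153645 \left(20 + \frac{i \sqrt{2}}{7}\right)}{45562} = - \frac{1536450}{22781} - \frac{153645 i \sqrt{2}}{318934}$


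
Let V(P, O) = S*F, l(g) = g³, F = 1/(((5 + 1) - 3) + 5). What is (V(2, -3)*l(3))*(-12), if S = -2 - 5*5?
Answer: 2187/2 ≈ 1093.5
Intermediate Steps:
F = ⅛ (F = 1/((6 - 3) + 5) = 1/(3 + 5) = 1/8 = ⅛ ≈ 0.12500)
S = -27 (S = -2 - 25 = -27)
V(P, O) = -27/8 (V(P, O) = -27*⅛ = -27/8)
(V(2, -3)*l(3))*(-12) = -27/8*3³*(-12) = -27/8*27*(-12) = -729/8*(-12) = 2187/2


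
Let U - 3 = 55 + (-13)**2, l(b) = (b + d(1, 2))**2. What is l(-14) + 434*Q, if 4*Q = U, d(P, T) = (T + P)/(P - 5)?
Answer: 397553/16 ≈ 24847.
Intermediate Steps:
d(P, T) = (P + T)/(-5 + P)
l(b) = (-3/4 + b)**2 (l(b) = (b + (1 + 2)/(-5 + 1))**2 = (b + 3/(-4))**2 = (b - 1/4*3)**2 = (b - 3/4)**2 = (-3/4 + b)**2)
U = 227 (U = 3 + (55 + (-13)**2) = 3 + (55 + 169) = 3 + 224 = 227)
Q = 227/4 (Q = (1/4)*227 = 227/4 ≈ 56.750)
l(-14) + 434*Q = (-3 + 4*(-14))**2/16 + 434*(227/4) = (-3 - 56)**2/16 + 49259/2 = (1/16)*(-59)**2 + 49259/2 = (1/16)*3481 + 49259/2 = 3481/16 + 49259/2 = 397553/16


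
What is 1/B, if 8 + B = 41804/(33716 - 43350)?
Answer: -4817/59438 ≈ -0.081042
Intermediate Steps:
B = -59438/4817 (B = -8 + 41804/(33716 - 43350) = -8 + 41804/(-9634) = -8 + 41804*(-1/9634) = -8 - 20902/4817 = -59438/4817 ≈ -12.339)
1/B = 1/(-59438/4817) = -4817/59438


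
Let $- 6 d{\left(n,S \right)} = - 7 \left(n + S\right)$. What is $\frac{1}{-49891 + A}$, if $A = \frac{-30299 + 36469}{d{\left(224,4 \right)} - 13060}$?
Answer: $- \frac{6397}{319155812} \approx -2.0043 \cdot 10^{-5}$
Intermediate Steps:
$d{\left(n,S \right)} = \frac{7 S}{6} + \frac{7 n}{6}$ ($d{\left(n,S \right)} = - \frac{\left(-7\right) \left(n + S\right)}{6} = - \frac{\left(-7\right) \left(S + n\right)}{6} = - \frac{- 7 S - 7 n}{6} = \frac{7 S}{6} + \frac{7 n}{6}$)
$A = - \frac{3085}{6397}$ ($A = \frac{-30299 + 36469}{\left(\frac{7}{6} \cdot 4 + \frac{7}{6} \cdot 224\right) - 13060} = \frac{6170}{\left(\frac{14}{3} + \frac{784}{3}\right) - 13060} = \frac{6170}{266 - 13060} = \frac{6170}{-12794} = 6170 \left(- \frac{1}{12794}\right) = - \frac{3085}{6397} \approx -0.48226$)
$\frac{1}{-49891 + A} = \frac{1}{-49891 - \frac{3085}{6397}} = \frac{1}{- \frac{319155812}{6397}} = - \frac{6397}{319155812}$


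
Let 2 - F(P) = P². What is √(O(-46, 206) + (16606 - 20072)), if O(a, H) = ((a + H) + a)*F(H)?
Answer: I*√4840942 ≈ 2200.2*I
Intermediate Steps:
F(P) = 2 - P²
O(a, H) = (2 - H²)*(H + 2*a) (O(a, H) = ((a + H) + a)*(2 - H²) = ((H + a) + a)*(2 - H²) = (H + 2*a)*(2 - H²) = (2 - H²)*(H + 2*a))
√(O(-46, 206) + (16606 - 20072)) = √(-(-2 + 206²)*(206 + 2*(-46)) + (16606 - 20072)) = √(-(-2 + 42436)*(206 - 92) - 3466) = √(-1*42434*114 - 3466) = √(-4837476 - 3466) = √(-4840942) = I*√4840942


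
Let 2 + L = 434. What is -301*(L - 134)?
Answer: -89698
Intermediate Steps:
L = 432 (L = -2 + 434 = 432)
-301*(L - 134) = -301*(432 - 134) = -301*298 = -89698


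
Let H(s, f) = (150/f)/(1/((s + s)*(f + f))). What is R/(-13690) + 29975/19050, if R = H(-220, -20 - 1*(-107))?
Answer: 11699831/1043178 ≈ 11.216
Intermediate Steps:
H(s, f) = 600*s (H(s, f) = (150/f)/(1/((2*s)*(2*f))) = (150/f)/(1/(4*f*s)) = (150/f)/((1/(4*f*s))) = (150/f)*(4*f*s) = 600*s)
R = -132000 (R = 600*(-220) = -132000)
R/(-13690) + 29975/19050 = -132000/(-13690) + 29975/19050 = -132000*(-1/13690) + 29975*(1/19050) = 13200/1369 + 1199/762 = 11699831/1043178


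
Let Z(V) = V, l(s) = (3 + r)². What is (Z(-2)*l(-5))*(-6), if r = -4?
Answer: 12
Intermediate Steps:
l(s) = 1 (l(s) = (3 - 4)² = (-1)² = 1)
(Z(-2)*l(-5))*(-6) = -2*1*(-6) = -2*(-6) = 12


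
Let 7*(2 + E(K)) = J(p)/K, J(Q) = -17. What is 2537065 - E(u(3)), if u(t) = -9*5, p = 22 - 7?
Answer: 799176088/315 ≈ 2.5371e+6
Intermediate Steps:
p = 15
u(t) = -45
E(K) = -2 - 17/(7*K) (E(K) = -2 + (-17/K)/7 = -2 - 17/(7*K))
2537065 - E(u(3)) = 2537065 - (-2 - 17/7/(-45)) = 2537065 - (-2 - 17/7*(-1/45)) = 2537065 - (-2 + 17/315) = 2537065 - 1*(-613/315) = 2537065 + 613/315 = 799176088/315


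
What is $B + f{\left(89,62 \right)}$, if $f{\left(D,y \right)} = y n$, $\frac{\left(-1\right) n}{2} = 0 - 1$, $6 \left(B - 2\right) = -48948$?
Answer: $-8032$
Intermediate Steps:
$B = -8156$ ($B = 2 + \frac{1}{6} \left(-48948\right) = 2 - 8158 = -8156$)
$n = 2$ ($n = - 2 \left(0 - 1\right) = \left(-2\right) \left(-1\right) = 2$)
$f{\left(D,y \right)} = 2 y$ ($f{\left(D,y \right)} = y 2 = 2 y$)
$B + f{\left(89,62 \right)} = -8156 + 2 \cdot 62 = -8156 + 124 = -8032$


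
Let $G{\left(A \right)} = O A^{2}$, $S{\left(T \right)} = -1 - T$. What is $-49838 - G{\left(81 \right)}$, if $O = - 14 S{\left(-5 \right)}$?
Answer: $317578$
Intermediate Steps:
$O = -56$ ($O = - 14 \left(-1 - -5\right) = - 14 \left(-1 + 5\right) = \left(-14\right) 4 = -56$)
$G{\left(A \right)} = - 56 A^{2}$
$-49838 - G{\left(81 \right)} = -49838 - - 56 \cdot 81^{2} = -49838 - \left(-56\right) 6561 = -49838 - -367416 = -49838 + 367416 = 317578$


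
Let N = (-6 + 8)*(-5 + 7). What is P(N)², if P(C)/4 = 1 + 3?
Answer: 256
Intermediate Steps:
N = 4 (N = 2*2 = 4)
P(C) = 16 (P(C) = 4*(1 + 3) = 4*4 = 16)
P(N)² = 16² = 256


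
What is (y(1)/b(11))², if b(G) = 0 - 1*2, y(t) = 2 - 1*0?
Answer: 1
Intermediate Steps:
y(t) = 2 (y(t) = 2 + 0 = 2)
b(G) = -2 (b(G) = 0 - 2 = -2)
(y(1)/b(11))² = (2/(-2))² = (2*(-½))² = (-1)² = 1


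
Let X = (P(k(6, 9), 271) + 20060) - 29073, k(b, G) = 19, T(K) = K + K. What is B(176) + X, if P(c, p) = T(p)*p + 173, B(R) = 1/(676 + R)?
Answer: 117611785/852 ≈ 1.3804e+5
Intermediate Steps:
T(K) = 2*K
P(c, p) = 173 + 2*p² (P(c, p) = (2*p)*p + 173 = 2*p² + 173 = 173 + 2*p²)
X = 138042 (X = ((173 + 2*271²) + 20060) - 29073 = ((173 + 2*73441) + 20060) - 29073 = ((173 + 146882) + 20060) - 29073 = (147055 + 20060) - 29073 = 167115 - 29073 = 138042)
B(176) + X = 1/(676 + 176) + 138042 = 1/852 + 138042 = 117611785/852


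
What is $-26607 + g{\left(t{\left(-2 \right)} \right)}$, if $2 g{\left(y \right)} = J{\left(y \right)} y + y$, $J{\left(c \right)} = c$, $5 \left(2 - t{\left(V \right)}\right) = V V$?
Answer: $- \frac{665142}{25} \approx -26606.0$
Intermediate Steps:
$t{\left(V \right)} = 2 - \frac{V^{2}}{5}$ ($t{\left(V \right)} = 2 - \frac{V V}{5} = 2 - \frac{V^{2}}{5}$)
$g{\left(y \right)} = \frac{y}{2} + \frac{y^{2}}{2}$ ($g{\left(y \right)} = \frac{y y + y}{2} = \frac{y^{2} + y}{2} = \frac{y + y^{2}}{2} = \frac{y}{2} + \frac{y^{2}}{2}$)
$-26607 + g{\left(t{\left(-2 \right)} \right)} = -26607 + \frac{\left(2 - \frac{\left(-2\right)^{2}}{5}\right) \left(1 + \left(2 - \frac{\left(-2\right)^{2}}{5}\right)\right)}{2} = -26607 + \frac{\left(2 - \frac{4}{5}\right) \left(1 + \left(2 - \frac{4}{5}\right)\right)}{2} = -26607 + \frac{1}{2} \cdot \frac{6}{5} \left(1 + \frac{6}{5}\right) = -26607 + \frac{1}{2} \cdot \frac{6}{5} \cdot \frac{11}{5} = -26607 + \frac{33}{25} = - \frac{665142}{25}$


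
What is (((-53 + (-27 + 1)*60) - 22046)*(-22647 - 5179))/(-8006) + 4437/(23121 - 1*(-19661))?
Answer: -14082433368283/171256346 ≈ -82230.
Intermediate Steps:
(((-53 + (-27 + 1)*60) - 22046)*(-22647 - 5179))/(-8006) + 4437/(23121 - 1*(-19661)) = (((-53 - 26*60) - 22046)*(-27826))*(-1/8006) + 4437/(23121 + 19661) = (((-53 - 1560) - 22046)*(-27826))*(-1/8006) + 4437/42782 = ((-1613 - 22046)*(-27826))*(-1/8006) + 4437*(1/42782) = -23659*(-27826)*(-1/8006) + 4437/42782 = 658335334*(-1/8006) + 4437/42782 = -329167667/4003 + 4437/42782 = -14082433368283/171256346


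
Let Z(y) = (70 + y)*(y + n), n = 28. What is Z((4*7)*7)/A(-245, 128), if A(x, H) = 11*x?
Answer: -1216/55 ≈ -22.109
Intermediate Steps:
Z(y) = (28 + y)*(70 + y) (Z(y) = (70 + y)*(y + 28) = (70 + y)*(28 + y) = (28 + y)*(70 + y))
Z((4*7)*7)/A(-245, 128) = (1960 + ((4*7)*7)² + 98*((4*7)*7))/((11*(-245))) = (1960 + (28*7)² + 98*(28*7))/(-2695) = (1960 + 196² + 98*196)*(-1/2695) = (1960 + 38416 + 19208)*(-1/2695) = 59584*(-1/2695) = -1216/55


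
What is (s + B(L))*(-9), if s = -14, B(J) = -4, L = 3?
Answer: 162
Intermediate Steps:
(s + B(L))*(-9) = (-14 - 4)*(-9) = -18*(-9) = 162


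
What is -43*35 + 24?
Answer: -1481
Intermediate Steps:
-43*35 + 24 = -1505 + 24 = -1481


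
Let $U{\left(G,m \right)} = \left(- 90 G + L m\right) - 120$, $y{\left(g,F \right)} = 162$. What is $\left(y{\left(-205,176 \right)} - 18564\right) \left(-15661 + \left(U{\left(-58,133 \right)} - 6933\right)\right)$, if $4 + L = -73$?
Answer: $510379470$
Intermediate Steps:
$L = -77$ ($L = -4 - 73 = -77$)
$U{\left(G,m \right)} = -120 - 90 G - 77 m$ ($U{\left(G,m \right)} = \left(- 90 G - 77 m\right) - 120 = -120 - 90 G - 77 m$)
$\left(y{\left(-205,176 \right)} - 18564\right) \left(-15661 + \left(U{\left(-58,133 \right)} - 6933\right)\right) = \left(162 - 18564\right) \left(-15661 - 12074\right) = - 18402 \left(-15661 - 12074\right) = \left(-18402\right) \left(-27735\right) = 510379470$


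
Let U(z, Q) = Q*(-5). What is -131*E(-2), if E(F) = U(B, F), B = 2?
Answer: -1310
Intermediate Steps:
U(z, Q) = -5*Q
E(F) = -5*F
-131*E(-2) = -(-655)*(-2) = -131*10 = -1310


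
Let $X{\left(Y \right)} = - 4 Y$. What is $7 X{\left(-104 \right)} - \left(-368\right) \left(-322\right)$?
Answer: $-115584$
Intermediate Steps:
$7 X{\left(-104 \right)} - \left(-368\right) \left(-322\right) = 7 \left(\left(-4\right) \left(-104\right)\right) - \left(-368\right) \left(-322\right) = 7 \cdot 416 - 118496 = 2912 - 118496 = -115584$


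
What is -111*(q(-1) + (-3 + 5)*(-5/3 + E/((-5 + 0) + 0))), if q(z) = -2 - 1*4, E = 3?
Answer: 5846/5 ≈ 1169.2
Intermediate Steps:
q(z) = -6 (q(z) = -2 - 4 = -6)
-111*(q(-1) + (-3 + 5)*(-5/3 + E/((-5 + 0) + 0))) = -111*(-6 + (-3 + 5)*(-5/3 + 3/((-5 + 0) + 0))) = -111*(-6 + 2*(-5*1/3 + 3/(-5 + 0))) = -111*(-6 + 2*(-5/3 + 3/(-5))) = -111*(-6 + 2*(-5/3 + 3*(-1/5))) = -111*(-6 + 2*(-5/3 - 3/5)) = -111*(-6 + 2*(-34/15)) = -111*(-6 - 68/15) = -111*(-158/15) = 5846/5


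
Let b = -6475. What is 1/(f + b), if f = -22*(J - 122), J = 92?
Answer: -1/5815 ≈ -0.00017197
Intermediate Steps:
f = 660 (f = -22*(92 - 122) = -22*(-30) = 660)
1/(f + b) = 1/(660 - 6475) = 1/(-5815) = -1/5815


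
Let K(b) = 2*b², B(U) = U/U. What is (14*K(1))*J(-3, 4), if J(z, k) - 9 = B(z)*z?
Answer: 168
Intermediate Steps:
B(U) = 1
J(z, k) = 9 + z (J(z, k) = 9 + 1*z = 9 + z)
(14*K(1))*J(-3, 4) = (14*(2*1²))*(9 - 3) = (14*(2*1))*6 = (14*2)*6 = 28*6 = 168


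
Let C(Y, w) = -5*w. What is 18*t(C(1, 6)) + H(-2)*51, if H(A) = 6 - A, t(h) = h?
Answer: -132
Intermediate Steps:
18*t(C(1, 6)) + H(-2)*51 = 18*(-5*6) + (6 - 1*(-2))*51 = 18*(-30) + (6 + 2)*51 = -540 + 8*51 = -540 + 408 = -132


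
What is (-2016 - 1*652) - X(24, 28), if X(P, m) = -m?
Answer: -2640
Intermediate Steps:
(-2016 - 1*652) - X(24, 28) = (-2016 - 1*652) - (-1)*28 = (-2016 - 652) - 1*(-28) = -2668 + 28 = -2640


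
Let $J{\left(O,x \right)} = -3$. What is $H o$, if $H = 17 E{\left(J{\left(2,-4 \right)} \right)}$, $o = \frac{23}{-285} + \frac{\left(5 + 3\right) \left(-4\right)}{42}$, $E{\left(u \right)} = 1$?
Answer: $- \frac{28577}{1995} \approx -14.324$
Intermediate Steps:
$o = - \frac{1681}{1995}$ ($o = 23 \left(- \frac{1}{285}\right) + 8 \left(-4\right) \frac{1}{42} = - \frac{23}{285} - \frac{16}{21} = - \frac{1681}{1995} \approx -0.84261$)
$H = 17$ ($H = 17 \cdot 1 = 17$)
$H o = 17 \left(- \frac{1681}{1995}\right) = - \frac{28577}{1995}$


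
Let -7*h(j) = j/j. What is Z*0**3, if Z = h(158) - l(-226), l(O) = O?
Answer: 0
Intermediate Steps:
h(j) = -1/7 (h(j) = -j/(7*j) = -1/7*1 = -1/7)
Z = 1581/7 (Z = -1/7 - 1*(-226) = -1/7 + 226 = 1581/7 ≈ 225.86)
Z*0**3 = (1581/7)*0**3 = (1581/7)*0 = 0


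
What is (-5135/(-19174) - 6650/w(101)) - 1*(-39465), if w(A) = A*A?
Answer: 7719041058945/195593974 ≈ 39465.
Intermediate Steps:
w(A) = A²
(-5135/(-19174) - 6650/w(101)) - 1*(-39465) = (-5135/(-19174) - 6650/(101²)) - 1*(-39465) = (-5135*(-1/19174) - 6650/10201) + 39465 = (5135/19174 - 6650*1/10201) + 39465 = (5135/19174 - 6650/10201) + 39465 = -75124965/195593974 + 39465 = 7719041058945/195593974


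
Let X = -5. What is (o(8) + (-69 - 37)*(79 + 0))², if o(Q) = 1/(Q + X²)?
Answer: 76364348281/1089 ≈ 7.0123e+7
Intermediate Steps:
o(Q) = 1/(25 + Q) (o(Q) = 1/(Q + (-5)²) = 1/(Q + 25) = 1/(25 + Q))
(o(8) + (-69 - 37)*(79 + 0))² = (1/(25 + 8) + (-69 - 37)*(79 + 0))² = (1/33 - 106*79)² = (1/33 - 8374)² = (-276341/33)² = 76364348281/1089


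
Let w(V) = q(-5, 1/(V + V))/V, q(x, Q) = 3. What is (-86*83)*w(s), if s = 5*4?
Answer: -10707/10 ≈ -1070.7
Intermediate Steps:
s = 20
w(V) = 3/V
(-86*83)*w(s) = (-86*83)*(3/20) = -21414/20 = -7138*3/20 = -10707/10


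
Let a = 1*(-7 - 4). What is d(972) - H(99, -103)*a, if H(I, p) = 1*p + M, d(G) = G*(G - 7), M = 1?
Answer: 936858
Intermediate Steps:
d(G) = G*(-7 + G)
H(I, p) = 1 + p (H(I, p) = 1*p + 1 = p + 1 = 1 + p)
a = -11 (a = 1*(-11) = -11)
d(972) - H(99, -103)*a = 972*(-7 + 972) - (1 - 103)*(-11) = 972*965 - (-102)*(-11) = 937980 - 1*1122 = 937980 - 1122 = 936858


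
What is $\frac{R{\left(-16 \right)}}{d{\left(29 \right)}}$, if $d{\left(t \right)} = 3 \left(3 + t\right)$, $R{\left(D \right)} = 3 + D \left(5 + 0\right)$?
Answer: $- \frac{77}{96} \approx -0.80208$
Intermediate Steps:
$R{\left(D \right)} = 3 + 5 D$ ($R{\left(D \right)} = 3 + D 5 = 3 + 5 D$)
$d{\left(t \right)} = 9 + 3 t$
$\frac{R{\left(-16 \right)}}{d{\left(29 \right)}} = \frac{3 + 5 \left(-16\right)}{9 + 3 \cdot 29} = \frac{3 - 80}{9 + 87} = - \frac{77}{96}$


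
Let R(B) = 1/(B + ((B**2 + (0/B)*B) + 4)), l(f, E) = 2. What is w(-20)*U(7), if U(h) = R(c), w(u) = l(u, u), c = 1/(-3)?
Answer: 9/17 ≈ 0.52941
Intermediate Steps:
c = -1/3 (c = 1*(-1/3) = -1/3 ≈ -0.33333)
R(B) = 1/(4 + B + B**2) (R(B) = 1/(B + ((B**2 + 0*B) + 4)) = 1/(B + ((B**2 + 0) + 4)) = 1/(B + (B**2 + 4)) = 1/(B + (4 + B**2)) = 1/(4 + B + B**2))
w(u) = 2
U(h) = 9/34 (U(h) = 1/(4 - 1/3 + (-1/3)**2) = 1/(4 - 1/3 + 1/9) = 1/(34/9) = 9/34)
w(-20)*U(7) = 2*(9/34) = 9/17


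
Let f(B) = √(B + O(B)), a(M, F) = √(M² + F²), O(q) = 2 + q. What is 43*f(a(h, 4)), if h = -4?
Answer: 43*√(2 + 8*√2) ≈ 156.90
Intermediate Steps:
a(M, F) = √(F² + M²)
f(B) = √(2 + 2*B) (f(B) = √(B + (2 + B)) = √(2 + 2*B))
43*f(a(h, 4)) = 43*√(2 + 2*√(4² + (-4)²)) = 43*√(2 + 2*√(16 + 16)) = 43*√(2 + 2*√32) = 43*√(2 + 2*(4*√2)) = 43*√(2 + 8*√2)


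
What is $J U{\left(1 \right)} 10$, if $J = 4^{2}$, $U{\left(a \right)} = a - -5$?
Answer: $960$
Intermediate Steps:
$U{\left(a \right)} = 5 + a$ ($U{\left(a \right)} = a + 5 = 5 + a$)
$J = 16$
$J U{\left(1 \right)} 10 = 16 \left(5 + 1\right) 10 = 16 \cdot 6 \cdot 10 = 96 \cdot 10 = 960$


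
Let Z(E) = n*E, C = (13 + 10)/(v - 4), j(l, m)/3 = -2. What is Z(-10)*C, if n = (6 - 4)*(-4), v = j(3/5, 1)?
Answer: -184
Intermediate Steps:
j(l, m) = -6 (j(l, m) = 3*(-2) = -6)
v = -6
n = -8 (n = 2*(-4) = -8)
C = -23/10 (C = (13 + 10)/(-6 - 4) = 23/(-10) = 23*(-⅒) = -23/10 ≈ -2.3000)
Z(E) = -8*E
Z(-10)*C = -8*(-10)*(-23/10) = 80*(-23/10) = -184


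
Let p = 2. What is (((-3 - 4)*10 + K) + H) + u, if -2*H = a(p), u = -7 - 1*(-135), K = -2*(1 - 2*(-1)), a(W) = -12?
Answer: 58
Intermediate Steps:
K = -6 (K = -2*(1 + 2) = -2*3 = -6)
u = 128 (u = -7 + 135 = 128)
H = 6 (H = -1/2*(-12) = 6)
(((-3 - 4)*10 + K) + H) + u = (((-3 - 4)*10 - 6) + 6) + 128 = ((-7*10 - 6) + 6) + 128 = ((-70 - 6) + 6) + 128 = (-76 + 6) + 128 = -70 + 128 = 58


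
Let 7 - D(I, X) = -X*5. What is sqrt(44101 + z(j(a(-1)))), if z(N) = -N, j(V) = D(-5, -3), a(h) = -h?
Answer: 39*sqrt(29) ≈ 210.02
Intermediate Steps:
D(I, X) = 7 + 5*X (D(I, X) = 7 - (-X)*5 = 7 - (-5)*X = 7 + 5*X)
j(V) = -8 (j(V) = 7 + 5*(-3) = 7 - 15 = -8)
sqrt(44101 + z(j(a(-1)))) = sqrt(44101 - 1*(-8)) = sqrt(44101 + 8) = sqrt(44109) = 39*sqrt(29)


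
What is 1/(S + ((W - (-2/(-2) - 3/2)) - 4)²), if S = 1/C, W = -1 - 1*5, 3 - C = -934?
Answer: 3748/338261 ≈ 0.011080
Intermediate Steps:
C = 937 (C = 3 - 1*(-934) = 3 + 934 = 937)
W = -6 (W = -1 - 5 = -6)
S = 1/937 ≈ 0.0010672
1/(S + ((W - (-2/(-2) - 3/2)) - 4)²) = 1/(1/937 + ((-6 - (-2/(-2) - 3/2)) - 4)²) = 1/(1/937 + ((-6 - (-2*(-½) - 3*½)) - 4)²) = 1/(1/937 + ((-6 - (1 - 3/2)) - 4)²) = 1/(1/937 + ((-6 - 1*(-½)) - 4)²) = 1/(1/937 + ((-6 + ½) - 4)²) = 1/(1/937 + (-11/2 - 4)²) = 1/(1/937 + (-19/2)²) = 1/(1/937 + 361/4) = 1/(338261/3748) = 3748/338261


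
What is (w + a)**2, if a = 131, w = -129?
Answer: 4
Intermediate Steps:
(w + a)**2 = (-129 + 131)**2 = 2**2 = 4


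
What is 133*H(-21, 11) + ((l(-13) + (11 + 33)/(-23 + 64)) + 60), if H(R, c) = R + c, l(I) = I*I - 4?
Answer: -45261/41 ≈ -1103.9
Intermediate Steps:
l(I) = -4 + I² (l(I) = I² - 4 = -4 + I²)
133*H(-21, 11) + ((l(-13) + (11 + 33)/(-23 + 64)) + 60) = 133*(-21 + 11) + (((-4 + (-13)²) + (11 + 33)/(-23 + 64)) + 60) = 133*(-10) + (((-4 + 169) + 44/41) + 60) = -1330 + ((165 + 44*(1/41)) + 60) = -1330 + ((165 + 44/41) + 60) = -1330 + (6809/41 + 60) = -1330 + 9269/41 = -45261/41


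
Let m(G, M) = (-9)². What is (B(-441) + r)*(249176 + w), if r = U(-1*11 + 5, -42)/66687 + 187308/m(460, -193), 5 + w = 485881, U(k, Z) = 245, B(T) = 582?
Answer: 425643757416620/200061 ≈ 2.1276e+9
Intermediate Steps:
m(G, M) = 81
w = 485876 (w = -5 + 485881 = 485876)
r = 462630683/200061 (r = 245/66687 + 187308/81 = 245*(1/66687) + 187308*(1/81) = 245/66687 + 20812/9 = 462630683/200061 ≈ 2312.4)
(B(-441) + r)*(249176 + w) = (582 + 462630683/200061)*(249176 + 485876) = (579066185/200061)*735052 = 425643757416620/200061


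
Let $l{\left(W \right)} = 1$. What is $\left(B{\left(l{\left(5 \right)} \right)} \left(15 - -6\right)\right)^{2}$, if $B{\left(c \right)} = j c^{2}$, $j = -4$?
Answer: $7056$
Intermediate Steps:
$B{\left(c \right)} = - 4 c^{2}$
$\left(B{\left(l{\left(5 \right)} \right)} \left(15 - -6\right)\right)^{2} = \left(- 4 \cdot 1^{2} \left(15 - -6\right)\right)^{2} = \left(\left(-4\right) 1 \left(15 + 6\right)\right)^{2} = \left(\left(-4\right) 21\right)^{2} = \left(-84\right)^{2} = 7056$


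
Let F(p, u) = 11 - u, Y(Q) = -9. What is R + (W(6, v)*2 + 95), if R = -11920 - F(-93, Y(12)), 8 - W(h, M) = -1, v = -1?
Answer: -11827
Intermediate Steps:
W(h, M) = 9 (W(h, M) = 8 - 1*(-1) = 8 + 1 = 9)
R = -11940 (R = -11920 - (11 - 1*(-9)) = -11920 - (11 + 9) = -11920 - 1*20 = -11920 - 20 = -11940)
R + (W(6, v)*2 + 95) = -11940 + (9*2 + 95) = -11940 + (18 + 95) = -11940 + 113 = -11827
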